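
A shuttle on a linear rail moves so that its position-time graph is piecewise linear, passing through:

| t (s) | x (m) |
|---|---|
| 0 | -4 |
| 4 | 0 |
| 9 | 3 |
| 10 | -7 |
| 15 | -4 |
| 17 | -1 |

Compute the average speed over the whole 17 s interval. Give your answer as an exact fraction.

Average speed = (total path length)/(elapsed time); on a piecewise-linear x-t graph the path length is Σ|Δx|.
0–4 s: |Δx| = |0 − -4| = 4 m
4–9 s: |Δx| = |3 − 0| = 3 m
9–10 s: |Δx| = |-7 − 3| = 10 m
10–15 s: |Δx| = |-4 − -7| = 3 m
15–17 s: |Δx| = |-1 − -4| = 3 m
Total path = 23 m; average speed = 23/17 = 23/17 m/s.

23/17 m/s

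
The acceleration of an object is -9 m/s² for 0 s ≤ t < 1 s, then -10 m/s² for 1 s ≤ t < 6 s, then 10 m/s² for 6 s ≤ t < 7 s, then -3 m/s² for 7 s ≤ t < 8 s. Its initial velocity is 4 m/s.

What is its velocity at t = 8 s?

Δv equals the area under the a-t graph; then v = v₀ + Δv.
0–1 s: -9 × 1 = -9 m/s
1–6 s: -10 × 5 = -50 m/s
6–7 s: 10 × 1 = 10 m/s
7–8 s: -3 × 1 = -3 m/s
Δv = -52 m/s, so v(8) = 4 + (-52) = -48 m/s.

-48 m/s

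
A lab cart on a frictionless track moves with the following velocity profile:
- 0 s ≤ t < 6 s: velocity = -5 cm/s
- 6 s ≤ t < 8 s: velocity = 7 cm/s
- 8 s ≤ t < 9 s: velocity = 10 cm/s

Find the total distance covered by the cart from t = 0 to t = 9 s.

Distance (not displacement) is the total path length: add the absolute areas under v-t.
0–6 s: |-5| × 6 = 30 cm
6–8 s: |7| × 2 = 14 cm
8–9 s: |10| × 1 = 10 cm
Total distance = 54 cm

54 cm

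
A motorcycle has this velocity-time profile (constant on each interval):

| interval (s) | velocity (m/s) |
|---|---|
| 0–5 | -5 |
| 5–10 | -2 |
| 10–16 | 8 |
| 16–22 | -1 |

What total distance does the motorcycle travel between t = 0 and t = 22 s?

Distance (not displacement) is the total path length: add the absolute areas under v-t.
0–5 s: |-5| × 5 = 25 m
5–10 s: |-2| × 5 = 10 m
10–16 s: |8| × 6 = 48 m
16–22 s: |-1| × 6 = 6 m
Total distance = 89 m

89 m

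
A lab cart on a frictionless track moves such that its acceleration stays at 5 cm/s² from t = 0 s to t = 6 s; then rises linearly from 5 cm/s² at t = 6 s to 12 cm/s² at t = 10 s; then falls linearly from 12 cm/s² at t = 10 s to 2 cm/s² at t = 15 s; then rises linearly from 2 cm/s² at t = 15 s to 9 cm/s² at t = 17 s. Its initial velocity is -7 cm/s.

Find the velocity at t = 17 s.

Δv equals the area under the a-t graph; then v = v₀ + Δv.
0–6 s: 5 × 6 = 30 cm/s
6–10 s: ½(5 + 12)(4) = 34 cm/s
10–15 s: ½(12 + 2)(5) = 35 cm/s
15–17 s: ½(2 + 9)(2) = 11 cm/s
Δv = 110 cm/s, so v(17) = -7 + (110) = 103 cm/s.

103 cm/s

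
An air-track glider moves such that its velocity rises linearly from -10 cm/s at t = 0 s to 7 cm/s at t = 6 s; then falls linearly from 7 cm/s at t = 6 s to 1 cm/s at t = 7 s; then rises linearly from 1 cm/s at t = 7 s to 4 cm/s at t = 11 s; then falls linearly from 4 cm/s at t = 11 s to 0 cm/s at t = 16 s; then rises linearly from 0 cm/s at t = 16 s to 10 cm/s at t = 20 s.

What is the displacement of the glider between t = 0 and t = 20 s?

35 cm

Net displacement equals the area under the velocity-time graph (areas below the axis count negative).
0–6 s: ½(-10 + 7)(6) = -9 cm
6–7 s: ½(7 + 1)(1) = 4 cm
7–11 s: ½(1 + 4)(4) = 10 cm
11–16 s: ½(4 + 0)(5) = 10 cm
16–20 s: ½(0 + 10)(4) = 20 cm
Net displacement = 35 cm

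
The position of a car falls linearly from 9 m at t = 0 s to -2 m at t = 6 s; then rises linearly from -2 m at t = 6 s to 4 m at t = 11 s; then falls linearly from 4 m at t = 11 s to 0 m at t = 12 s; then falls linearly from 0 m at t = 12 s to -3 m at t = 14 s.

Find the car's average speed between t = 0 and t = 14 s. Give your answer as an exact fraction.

12/7 m/s

Average speed = (total path length)/(elapsed time); on a piecewise-linear x-t graph the path length is Σ|Δx|.
0–6 s: |Δx| = |-2 − 9| = 11 m
6–11 s: |Δx| = |4 − -2| = 6 m
11–12 s: |Δx| = |0 − 4| = 4 m
12–14 s: |Δx| = |-3 − 0| = 3 m
Total path = 24 m; average speed = 24/14 = 12/7 m/s.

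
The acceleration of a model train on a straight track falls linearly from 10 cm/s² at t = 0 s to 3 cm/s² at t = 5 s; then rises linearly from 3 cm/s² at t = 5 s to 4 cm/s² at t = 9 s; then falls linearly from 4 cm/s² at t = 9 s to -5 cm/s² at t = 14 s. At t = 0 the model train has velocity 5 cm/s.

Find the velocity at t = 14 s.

Δv equals the area under the a-t graph; then v = v₀ + Δv.
0–5 s: ½(10 + 3)(5) = 32.5 cm/s
5–9 s: ½(3 + 4)(4) = 14 cm/s
9–14 s: ½(4 + -5)(5) = -2.5 cm/s
Δv = 44 cm/s, so v(14) = 5 + (44) = 49 cm/s.

49 cm/s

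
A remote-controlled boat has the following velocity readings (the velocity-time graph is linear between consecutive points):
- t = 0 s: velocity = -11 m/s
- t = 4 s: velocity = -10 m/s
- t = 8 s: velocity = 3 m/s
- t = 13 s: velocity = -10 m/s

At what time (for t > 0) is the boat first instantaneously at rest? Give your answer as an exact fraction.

v changes sign on 4–8 s (from -10 to 3); the graph is linear there, so v = 0 at t = 4 + (10)·(8 − 4)/(3 − -10) = 92/13 s.

t = 92/13 s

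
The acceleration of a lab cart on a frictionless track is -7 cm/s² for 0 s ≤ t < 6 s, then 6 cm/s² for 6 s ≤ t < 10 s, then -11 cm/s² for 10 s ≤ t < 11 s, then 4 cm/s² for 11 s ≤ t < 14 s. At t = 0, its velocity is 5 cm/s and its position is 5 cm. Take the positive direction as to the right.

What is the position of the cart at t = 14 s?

On each constant-a segment, Δv = aΔt and Δx = v₀Δt + ½aΔt²; chain segment to segment.
0–6 s: v starts 5 cm/s; Δx = 5·6 + ½·-7·6² = -96 cm; v ends -37 cm/s.
6–10 s: v starts -37 cm/s; Δx = -37·4 + ½·6·4² = -100 cm; v ends -13 cm/s.
10–11 s: v starts -13 cm/s; Δx = -13·1 + ½·-11·1² = -18.5 cm; v ends -24 cm/s.
11–14 s: v starts -24 cm/s; Δx = -24·3 + ½·4·3² = -54 cm; v ends -12 cm/s.
x(14) = 5 + Σ Δx = -263.5 cm.

-263.5 cm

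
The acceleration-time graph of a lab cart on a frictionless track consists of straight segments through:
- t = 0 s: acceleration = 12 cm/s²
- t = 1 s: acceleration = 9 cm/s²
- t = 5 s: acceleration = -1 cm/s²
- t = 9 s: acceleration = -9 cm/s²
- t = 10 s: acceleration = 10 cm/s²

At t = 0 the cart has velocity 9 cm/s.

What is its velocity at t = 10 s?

16 cm/s

Δv equals the area under the a-t graph; then v = v₀ + Δv.
0–1 s: ½(12 + 9)(1) = 10.5 cm/s
1–5 s: ½(9 + -1)(4) = 16 cm/s
5–9 s: ½(-1 + -9)(4) = -20 cm/s
9–10 s: ½(-9 + 10)(1) = 0.5 cm/s
Δv = 7 cm/s, so v(10) = 9 + (7) = 16 cm/s.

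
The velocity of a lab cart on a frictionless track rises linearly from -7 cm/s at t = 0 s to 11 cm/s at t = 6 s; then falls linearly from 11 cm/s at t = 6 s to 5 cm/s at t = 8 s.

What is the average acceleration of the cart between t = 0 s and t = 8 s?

1.5 cm/s²

Average acceleration = Δv/Δt = (5 − -7)/(8 − 0) = 1.5 cm/s².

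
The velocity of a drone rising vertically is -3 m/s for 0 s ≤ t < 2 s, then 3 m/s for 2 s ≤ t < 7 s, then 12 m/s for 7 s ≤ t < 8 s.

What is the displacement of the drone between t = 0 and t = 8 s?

Displacement is the signed area under the v-t curve.
0–2 s: -3 × 2 = -6 m
2–7 s: 3 × 5 = 15 m
7–8 s: 12 × 1 = 12 m
Net displacement = 21 m

21 m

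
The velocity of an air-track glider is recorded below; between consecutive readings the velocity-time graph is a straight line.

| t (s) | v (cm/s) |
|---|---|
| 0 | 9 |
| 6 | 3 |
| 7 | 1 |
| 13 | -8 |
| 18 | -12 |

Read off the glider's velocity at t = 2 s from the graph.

On 0–6 s the graph is linear from 9 to 3 cm/s: v(2) = 9 + (3 − 9)·(2 − 0)/(6 − 0) = 7 cm/s.

7 cm/s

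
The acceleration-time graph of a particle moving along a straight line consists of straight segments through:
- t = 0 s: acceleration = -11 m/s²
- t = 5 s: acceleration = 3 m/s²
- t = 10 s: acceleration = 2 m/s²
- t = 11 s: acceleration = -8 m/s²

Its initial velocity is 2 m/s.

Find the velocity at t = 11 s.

-8.5 m/s

Δv equals the area under the a-t graph; then v = v₀ + Δv.
0–5 s: ½(-11 + 3)(5) = -20 m/s
5–10 s: ½(3 + 2)(5) = 12.5 m/s
10–11 s: ½(2 + -8)(1) = -3 m/s
Δv = -10.5 m/s, so v(11) = 2 + (-10.5) = -8.5 m/s.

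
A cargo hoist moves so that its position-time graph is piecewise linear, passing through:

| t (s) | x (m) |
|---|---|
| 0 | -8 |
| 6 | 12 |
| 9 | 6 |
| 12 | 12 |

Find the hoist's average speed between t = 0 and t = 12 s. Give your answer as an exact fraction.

8/3 m/s

Average speed = (total path length)/(elapsed time); on a piecewise-linear x-t graph the path length is Σ|Δx|.
0–6 s: |Δx| = |12 − -8| = 20 m
6–9 s: |Δx| = |6 − 12| = 6 m
9–12 s: |Δx| = |12 − 6| = 6 m
Total path = 32 m; average speed = 32/12 = 8/3 m/s.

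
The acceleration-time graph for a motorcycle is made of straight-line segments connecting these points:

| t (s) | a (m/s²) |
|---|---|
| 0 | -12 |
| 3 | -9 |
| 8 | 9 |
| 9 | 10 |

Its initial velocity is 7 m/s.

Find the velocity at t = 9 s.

Δv equals the area under the a-t graph; then v = v₀ + Δv.
0–3 s: ½(-12 + -9)(3) = -31.5 m/s
3–8 s: ½(-9 + 9)(5) = 0 m/s
8–9 s: ½(9 + 10)(1) = 9.5 m/s
Δv = -22 m/s, so v(9) = 7 + (-22) = -15 m/s.

-15 m/s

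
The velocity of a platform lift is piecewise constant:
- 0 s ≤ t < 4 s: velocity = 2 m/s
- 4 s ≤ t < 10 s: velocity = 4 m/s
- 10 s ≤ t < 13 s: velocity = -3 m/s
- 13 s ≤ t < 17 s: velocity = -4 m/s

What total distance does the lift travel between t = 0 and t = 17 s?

57 m

Total distance travelled is ∫|v| dt — sum the magnitudes of each area piece.
0–4 s: |2| × 4 = 8 m
4–10 s: |4| × 6 = 24 m
10–13 s: |-3| × 3 = 9 m
13–17 s: |-4| × 4 = 16 m
Total distance = 57 m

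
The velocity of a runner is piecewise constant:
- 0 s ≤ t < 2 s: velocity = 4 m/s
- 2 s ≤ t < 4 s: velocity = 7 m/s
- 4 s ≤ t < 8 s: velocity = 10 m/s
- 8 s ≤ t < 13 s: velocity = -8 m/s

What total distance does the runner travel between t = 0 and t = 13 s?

Total distance travelled is ∫|v| dt — sum the magnitudes of each area piece.
0–2 s: |4| × 2 = 8 m
2–4 s: |7| × 2 = 14 m
4–8 s: |10| × 4 = 40 m
8–13 s: |-8| × 5 = 40 m
Total distance = 102 m

102 m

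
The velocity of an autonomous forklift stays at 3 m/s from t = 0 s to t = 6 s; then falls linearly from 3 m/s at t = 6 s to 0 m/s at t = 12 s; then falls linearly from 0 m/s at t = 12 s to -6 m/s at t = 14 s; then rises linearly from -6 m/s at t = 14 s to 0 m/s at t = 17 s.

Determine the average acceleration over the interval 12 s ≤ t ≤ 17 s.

Average acceleration = Δv/Δt = (0 − 0)/(17 − 12) = 0 m/s².

0 m/s²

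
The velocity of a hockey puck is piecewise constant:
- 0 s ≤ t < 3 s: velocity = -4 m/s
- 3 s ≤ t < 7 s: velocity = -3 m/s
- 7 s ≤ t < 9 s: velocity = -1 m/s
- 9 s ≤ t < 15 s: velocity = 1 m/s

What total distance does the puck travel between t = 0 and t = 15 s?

Total distance travelled is ∫|v| dt — sum the magnitudes of each area piece.
0–3 s: |-4| × 3 = 12 m
3–7 s: |-3| × 4 = 12 m
7–9 s: |-1| × 2 = 2 m
9–15 s: |1| × 6 = 6 m
Total distance = 32 m

32 m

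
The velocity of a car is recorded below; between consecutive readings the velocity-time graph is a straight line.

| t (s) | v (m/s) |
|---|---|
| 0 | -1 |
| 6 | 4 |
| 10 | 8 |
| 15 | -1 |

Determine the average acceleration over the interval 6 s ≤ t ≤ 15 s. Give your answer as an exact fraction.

Average acceleration = Δv/Δt = (-1 − 4)/(15 − 6) = -5/9 m/s².

-5/9 m/s²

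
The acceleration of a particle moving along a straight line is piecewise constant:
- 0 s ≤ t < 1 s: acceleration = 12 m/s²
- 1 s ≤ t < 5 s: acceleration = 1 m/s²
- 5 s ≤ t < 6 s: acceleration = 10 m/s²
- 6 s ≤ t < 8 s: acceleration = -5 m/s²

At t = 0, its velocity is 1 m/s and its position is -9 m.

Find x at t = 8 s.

124 m

On each constant-a segment, Δv = aΔt and Δx = v₀Δt + ½aΔt²; chain segment to segment.
0–1 s: v starts 1 m/s; Δx = 1·1 + ½·12·1² = 7 m; v ends 13 m/s.
1–5 s: v starts 13 m/s; Δx = 13·4 + ½·1·4² = 60 m; v ends 17 m/s.
5–6 s: v starts 17 m/s; Δx = 17·1 + ½·10·1² = 22 m; v ends 27 m/s.
6–8 s: v starts 27 m/s; Δx = 27·2 + ½·-5·2² = 44 m; v ends 17 m/s.
x(8) = -9 + Σ Δx = 124 m.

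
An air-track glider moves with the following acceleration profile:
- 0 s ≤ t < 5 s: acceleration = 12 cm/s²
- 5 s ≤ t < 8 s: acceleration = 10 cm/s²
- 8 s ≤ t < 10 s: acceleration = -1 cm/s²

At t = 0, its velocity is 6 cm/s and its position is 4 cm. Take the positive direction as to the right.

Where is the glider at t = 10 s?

617 cm

On each constant-a segment, Δv = aΔt and Δx = v₀Δt + ½aΔt²; chain segment to segment.
0–5 s: v starts 6 cm/s; Δx = 6·5 + ½·12·5² = 180 cm; v ends 66 cm/s.
5–8 s: v starts 66 cm/s; Δx = 66·3 + ½·10·3² = 243 cm; v ends 96 cm/s.
8–10 s: v starts 96 cm/s; Δx = 96·2 + ½·-1·2² = 190 cm; v ends 94 cm/s.
x(10) = 4 + Σ Δx = 617 cm.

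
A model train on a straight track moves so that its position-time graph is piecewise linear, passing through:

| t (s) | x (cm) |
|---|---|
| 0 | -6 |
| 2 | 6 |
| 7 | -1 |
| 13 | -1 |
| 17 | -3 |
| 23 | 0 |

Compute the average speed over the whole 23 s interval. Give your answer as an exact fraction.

Average speed = (total path length)/(elapsed time); on a piecewise-linear x-t graph the path length is Σ|Δx|.
0–2 s: |Δx| = |6 − -6| = 12 cm
2–7 s: |Δx| = |-1 − 6| = 7 cm
7–13 s: |Δx| = |-1 − -1| = 0 cm
13–17 s: |Δx| = |-3 − -1| = 2 cm
17–23 s: |Δx| = |0 − -3| = 3 cm
Total path = 24 cm; average speed = 24/23 = 24/23 cm/s.

24/23 cm/s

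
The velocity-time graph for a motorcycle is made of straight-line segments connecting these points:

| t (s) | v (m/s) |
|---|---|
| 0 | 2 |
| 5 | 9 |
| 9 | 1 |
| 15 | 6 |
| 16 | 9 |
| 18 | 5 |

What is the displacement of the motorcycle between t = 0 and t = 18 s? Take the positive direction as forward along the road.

Displacement is the signed area under the v-t curve.
0–5 s: ½(2 + 9)(5) = 27.5 m
5–9 s: ½(9 + 1)(4) = 20 m
9–15 s: ½(1 + 6)(6) = 21 m
15–16 s: ½(6 + 9)(1) = 7.5 m
16–18 s: ½(9 + 5)(2) = 14 m
Net displacement = 90 m

90 m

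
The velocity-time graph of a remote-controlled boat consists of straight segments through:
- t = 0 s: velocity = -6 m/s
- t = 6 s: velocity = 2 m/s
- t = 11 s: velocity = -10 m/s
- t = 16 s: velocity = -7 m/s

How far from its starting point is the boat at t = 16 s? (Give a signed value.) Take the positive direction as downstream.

Displacement is the signed area under the v-t curve.
0–6 s: ½(-6 + 2)(6) = -12 m
6–11 s: ½(2 + -10)(5) = -20 m
11–16 s: ½(-10 + -7)(5) = -42.5 m
Net displacement = -74.5 m

-74.5 m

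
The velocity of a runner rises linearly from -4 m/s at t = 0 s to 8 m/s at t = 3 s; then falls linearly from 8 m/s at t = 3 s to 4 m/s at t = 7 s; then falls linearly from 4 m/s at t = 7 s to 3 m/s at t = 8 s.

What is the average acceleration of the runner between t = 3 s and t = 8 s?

-1 m/s²

Average acceleration = Δv/Δt = (3 − 8)/(8 − 3) = -1 m/s².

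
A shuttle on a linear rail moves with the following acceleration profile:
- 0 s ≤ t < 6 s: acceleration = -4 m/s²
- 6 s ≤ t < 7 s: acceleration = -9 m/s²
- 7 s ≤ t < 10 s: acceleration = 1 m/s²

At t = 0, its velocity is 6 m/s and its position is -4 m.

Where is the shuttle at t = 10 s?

-139 m

On each constant-a segment, Δv = aΔt and Δx = v₀Δt + ½aΔt²; chain segment to segment.
0–6 s: v starts 6 m/s; Δx = 6·6 + ½·-4·6² = -36 m; v ends -18 m/s.
6–7 s: v starts -18 m/s; Δx = -18·1 + ½·-9·1² = -22.5 m; v ends -27 m/s.
7–10 s: v starts -27 m/s; Δx = -27·3 + ½·1·3² = -76.5 m; v ends -24 m/s.
x(10) = -4 + Σ Δx = -139 m.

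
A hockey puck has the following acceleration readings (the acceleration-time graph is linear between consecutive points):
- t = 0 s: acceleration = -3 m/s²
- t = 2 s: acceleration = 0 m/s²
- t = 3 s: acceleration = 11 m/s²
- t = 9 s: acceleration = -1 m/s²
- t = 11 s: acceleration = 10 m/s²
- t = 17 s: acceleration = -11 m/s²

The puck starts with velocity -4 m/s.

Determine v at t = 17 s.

Δv equals the area under the a-t graph; then v = v₀ + Δv.
0–2 s: ½(-3 + 0)(2) = -3 m/s
2–3 s: ½(0 + 11)(1) = 5.5 m/s
3–9 s: ½(11 + -1)(6) = 30 m/s
9–11 s: ½(-1 + 10)(2) = 9 m/s
11–17 s: ½(10 + -11)(6) = -3 m/s
Δv = 38.5 m/s, so v(17) = -4 + (38.5) = 34.5 m/s.

34.5 m/s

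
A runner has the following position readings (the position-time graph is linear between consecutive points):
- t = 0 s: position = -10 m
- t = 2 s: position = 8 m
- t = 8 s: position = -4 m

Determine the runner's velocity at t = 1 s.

Velocity is the slope of the x-t graph on 0–2 s: (8 − -10)/(2 − 0) = 9 m/s.

9 m/s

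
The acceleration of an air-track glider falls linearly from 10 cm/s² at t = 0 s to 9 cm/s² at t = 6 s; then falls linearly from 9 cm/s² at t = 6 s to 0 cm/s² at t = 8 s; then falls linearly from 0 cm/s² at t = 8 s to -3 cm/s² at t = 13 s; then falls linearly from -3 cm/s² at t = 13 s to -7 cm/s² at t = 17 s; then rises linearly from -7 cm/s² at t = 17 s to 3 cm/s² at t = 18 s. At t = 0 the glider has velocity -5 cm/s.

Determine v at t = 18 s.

31.5 cm/s

Δv equals the area under the a-t graph; then v = v₀ + Δv.
0–6 s: ½(10 + 9)(6) = 57 cm/s
6–8 s: ½(9 + 0)(2) = 9 cm/s
8–13 s: ½(0 + -3)(5) = -7.5 cm/s
13–17 s: ½(-3 + -7)(4) = -20 cm/s
17–18 s: ½(-7 + 3)(1) = -2 cm/s
Δv = 36.5 cm/s, so v(18) = -5 + (36.5) = 31.5 cm/s.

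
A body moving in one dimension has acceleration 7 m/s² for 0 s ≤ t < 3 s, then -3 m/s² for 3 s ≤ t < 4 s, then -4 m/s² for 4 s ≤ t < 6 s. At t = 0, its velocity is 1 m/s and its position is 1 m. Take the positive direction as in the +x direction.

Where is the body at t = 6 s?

86 m

On each constant-a segment, Δv = aΔt and Δx = v₀Δt + ½aΔt²; chain segment to segment.
0–3 s: v starts 1 m/s; Δx = 1·3 + ½·7·3² = 34.5 m; v ends 22 m/s.
3–4 s: v starts 22 m/s; Δx = 22·1 + ½·-3·1² = 20.5 m; v ends 19 m/s.
4–6 s: v starts 19 m/s; Δx = 19·2 + ½·-4·2² = 30 m; v ends 11 m/s.
x(6) = 1 + Σ Δx = 86 m.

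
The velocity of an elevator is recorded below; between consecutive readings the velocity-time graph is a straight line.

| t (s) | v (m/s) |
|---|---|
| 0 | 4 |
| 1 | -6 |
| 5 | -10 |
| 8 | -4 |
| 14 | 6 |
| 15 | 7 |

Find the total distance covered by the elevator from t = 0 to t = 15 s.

77.7 m

Total distance travelled is ∫|v| dt — sum the magnitudes of each area piece.
0–1 s: v = 0 at t = 0.4 s; triangle areas 0.8 + 1.8 = 2.6 m
1–5 s: |½(-6 + -10)(4)| = 32 m
5–8 s: |½(-10 + -4)(3)| = 21 m
8–14 s: v = 0 at t = 10.4 s; triangle areas 4.8 + 10.8 = 15.6 m
14–15 s: |½(6 + 7)(1)| = 6.5 m
Total distance = 77.7 m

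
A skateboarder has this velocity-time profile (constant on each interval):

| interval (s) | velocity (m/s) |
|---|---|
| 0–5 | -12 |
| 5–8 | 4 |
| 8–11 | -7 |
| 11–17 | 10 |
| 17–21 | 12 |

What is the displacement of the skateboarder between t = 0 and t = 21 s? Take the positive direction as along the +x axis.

Net displacement equals the area under the velocity-time graph (areas below the axis count negative).
0–5 s: -12 × 5 = -60 m
5–8 s: 4 × 3 = 12 m
8–11 s: -7 × 3 = -21 m
11–17 s: 10 × 6 = 60 m
17–21 s: 12 × 4 = 48 m
Net displacement = 39 m

39 m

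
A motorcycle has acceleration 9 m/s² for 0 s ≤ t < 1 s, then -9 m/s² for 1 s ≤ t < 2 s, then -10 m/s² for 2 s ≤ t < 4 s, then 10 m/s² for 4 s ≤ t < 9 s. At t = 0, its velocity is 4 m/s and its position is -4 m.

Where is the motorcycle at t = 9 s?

46 m

On each constant-a segment, Δv = aΔt and Δx = v₀Δt + ½aΔt²; chain segment to segment.
0–1 s: v starts 4 m/s; Δx = 4·1 + ½·9·1² = 8.5 m; v ends 13 m/s.
1–2 s: v starts 13 m/s; Δx = 13·1 + ½·-9·1² = 8.5 m; v ends 4 m/s.
2–4 s: v starts 4 m/s; Δx = 4·2 + ½·-10·2² = -12 m; v ends -16 m/s.
4–9 s: v starts -16 m/s; Δx = -16·5 + ½·10·5² = 45 m; v ends 34 m/s.
x(9) = -4 + Σ Δx = 46 m.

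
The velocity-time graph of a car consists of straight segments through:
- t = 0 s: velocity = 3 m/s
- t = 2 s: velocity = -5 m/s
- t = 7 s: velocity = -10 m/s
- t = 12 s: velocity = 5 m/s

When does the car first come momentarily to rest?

t = 0.75 s

v changes sign on 0–2 s (from 3 to -5); the graph is linear there, so v = 0 at t = 0 + (-3)·(2 − 0)/(-5 − 3) = 0.75 s.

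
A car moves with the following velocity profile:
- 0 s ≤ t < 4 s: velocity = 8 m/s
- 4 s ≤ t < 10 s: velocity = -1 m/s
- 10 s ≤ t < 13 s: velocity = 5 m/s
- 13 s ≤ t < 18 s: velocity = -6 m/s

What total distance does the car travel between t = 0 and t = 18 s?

Total distance travelled is ∫|v| dt — sum the magnitudes of each area piece.
0–4 s: |8| × 4 = 32 m
4–10 s: |-1| × 6 = 6 m
10–13 s: |5| × 3 = 15 m
13–18 s: |-6| × 5 = 30 m
Total distance = 83 m

83 m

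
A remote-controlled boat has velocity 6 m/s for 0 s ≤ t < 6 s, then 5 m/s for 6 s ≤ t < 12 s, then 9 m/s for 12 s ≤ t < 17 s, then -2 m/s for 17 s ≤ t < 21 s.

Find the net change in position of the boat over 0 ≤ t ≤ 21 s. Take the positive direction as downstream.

Displacement is the signed area under the v-t curve.
0–6 s: 6 × 6 = 36 m
6–12 s: 5 × 6 = 30 m
12–17 s: 9 × 5 = 45 m
17–21 s: -2 × 4 = -8 m
Net displacement = 103 m

103 m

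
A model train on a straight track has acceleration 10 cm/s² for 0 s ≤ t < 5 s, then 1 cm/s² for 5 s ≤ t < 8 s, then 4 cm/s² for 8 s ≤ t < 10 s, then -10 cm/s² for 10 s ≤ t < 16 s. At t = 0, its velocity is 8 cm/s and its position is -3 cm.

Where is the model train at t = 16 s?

On each constant-a segment, Δv = aΔt and Δx = v₀Δt + ½aΔt²; chain segment to segment.
0–5 s: v starts 8 cm/s; Δx = 8·5 + ½·10·5² = 165 cm; v ends 58 cm/s.
5–8 s: v starts 58 cm/s; Δx = 58·3 + ½·1·3² = 178.5 cm; v ends 61 cm/s.
8–10 s: v starts 61 cm/s; Δx = 61·2 + ½·4·2² = 130 cm; v ends 69 cm/s.
10–16 s: v starts 69 cm/s; Δx = 69·6 + ½·-10·6² = 234 cm; v ends 9 cm/s.
x(16) = -3 + Σ Δx = 704.5 cm.

704.5 cm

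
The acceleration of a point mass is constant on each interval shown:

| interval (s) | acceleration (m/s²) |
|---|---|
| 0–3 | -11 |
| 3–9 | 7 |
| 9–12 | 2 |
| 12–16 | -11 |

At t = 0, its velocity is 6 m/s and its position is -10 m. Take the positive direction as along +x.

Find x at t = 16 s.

-27.5 m

On each constant-a segment, Δv = aΔt and Δx = v₀Δt + ½aΔt²; chain segment to segment.
0–3 s: v starts 6 m/s; Δx = 6·3 + ½·-11·3² = -31.5 m; v ends -27 m/s.
3–9 s: v starts -27 m/s; Δx = -27·6 + ½·7·6² = -36 m; v ends 15 m/s.
9–12 s: v starts 15 m/s; Δx = 15·3 + ½·2·3² = 54 m; v ends 21 m/s.
12–16 s: v starts 21 m/s; Δx = 21·4 + ½·-11·4² = -4 m; v ends -23 m/s.
x(16) = -10 + Σ Δx = -27.5 m.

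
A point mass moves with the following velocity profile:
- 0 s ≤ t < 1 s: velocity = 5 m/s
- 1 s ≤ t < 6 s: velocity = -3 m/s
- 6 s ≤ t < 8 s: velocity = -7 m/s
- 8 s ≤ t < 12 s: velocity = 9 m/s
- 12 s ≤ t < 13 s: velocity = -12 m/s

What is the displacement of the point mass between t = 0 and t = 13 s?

0 m

Net displacement equals the area under the velocity-time graph (areas below the axis count negative).
0–1 s: 5 × 1 = 5 m
1–6 s: -3 × 5 = -15 m
6–8 s: -7 × 2 = -14 m
8–12 s: 9 × 4 = 36 m
12–13 s: -12 × 1 = -12 m
Net displacement = 0 m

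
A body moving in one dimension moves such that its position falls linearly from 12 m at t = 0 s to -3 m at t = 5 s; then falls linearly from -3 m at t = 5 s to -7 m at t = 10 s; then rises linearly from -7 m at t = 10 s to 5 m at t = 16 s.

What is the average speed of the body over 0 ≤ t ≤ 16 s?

Average speed = (total path length)/(elapsed time); on a piecewise-linear x-t graph the path length is Σ|Δx|.
0–5 s: |Δx| = |-3 − 12| = 15 m
5–10 s: |Δx| = |-7 − -3| = 4 m
10–16 s: |Δx| = |5 − -7| = 12 m
Total path = 31 m; average speed = 31/16 = 1.9375 m/s.

1.9375 m/s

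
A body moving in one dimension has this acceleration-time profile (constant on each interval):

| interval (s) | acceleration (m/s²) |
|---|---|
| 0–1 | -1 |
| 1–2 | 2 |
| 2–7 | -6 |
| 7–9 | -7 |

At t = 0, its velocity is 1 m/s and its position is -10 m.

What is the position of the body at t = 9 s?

On each constant-a segment, Δv = aΔt and Δx = v₀Δt + ½aΔt²; chain segment to segment.
0–1 s: v starts 1 m/s; Δx = 1·1 + ½·-1·1² = 0.5 m; v ends 0 m/s.
1–2 s: v starts 0 m/s; Δx = 0·1 + ½·2·1² = 1 m; v ends 2 m/s.
2–7 s: v starts 2 m/s; Δx = 2·5 + ½·-6·5² = -65 m; v ends -28 m/s.
7–9 s: v starts -28 m/s; Δx = -28·2 + ½·-7·2² = -70 m; v ends -42 m/s.
x(9) = -10 + Σ Δx = -143.5 m.

-143.5 m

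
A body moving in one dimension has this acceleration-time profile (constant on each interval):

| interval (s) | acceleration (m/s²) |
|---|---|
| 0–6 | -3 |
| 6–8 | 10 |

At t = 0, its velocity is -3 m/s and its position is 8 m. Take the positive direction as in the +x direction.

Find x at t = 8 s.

On each constant-a segment, Δv = aΔt and Δx = v₀Δt + ½aΔt²; chain segment to segment.
0–6 s: v starts -3 m/s; Δx = -3·6 + ½·-3·6² = -72 m; v ends -21 m/s.
6–8 s: v starts -21 m/s; Δx = -21·2 + ½·10·2² = -22 m; v ends -1 m/s.
x(8) = 8 + Σ Δx = -86 m.

-86 m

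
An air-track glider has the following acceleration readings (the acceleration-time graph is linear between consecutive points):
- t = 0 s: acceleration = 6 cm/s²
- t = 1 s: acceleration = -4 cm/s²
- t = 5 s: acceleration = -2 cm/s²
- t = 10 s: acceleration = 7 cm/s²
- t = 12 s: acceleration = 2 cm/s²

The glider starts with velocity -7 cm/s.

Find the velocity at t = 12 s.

3.5 cm/s

Δv equals the area under the a-t graph; then v = v₀ + Δv.
0–1 s: ½(6 + -4)(1) = 1 cm/s
1–5 s: ½(-4 + -2)(4) = -12 cm/s
5–10 s: ½(-2 + 7)(5) = 12.5 cm/s
10–12 s: ½(7 + 2)(2) = 9 cm/s
Δv = 10.5 cm/s, so v(12) = -7 + (10.5) = 3.5 cm/s.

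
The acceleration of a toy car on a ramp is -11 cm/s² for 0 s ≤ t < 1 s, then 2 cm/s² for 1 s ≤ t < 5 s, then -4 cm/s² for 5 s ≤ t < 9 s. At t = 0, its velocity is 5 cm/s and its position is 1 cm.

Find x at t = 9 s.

On each constant-a segment, Δv = aΔt and Δx = v₀Δt + ½aΔt²; chain segment to segment.
0–1 s: v starts 5 cm/s; Δx = 5·1 + ½·-11·1² = -0.5 cm; v ends -6 cm/s.
1–5 s: v starts -6 cm/s; Δx = -6·4 + ½·2·4² = -8 cm; v ends 2 cm/s.
5–9 s: v starts 2 cm/s; Δx = 2·4 + ½·-4·4² = -24 cm; v ends -14 cm/s.
x(9) = 1 + Σ Δx = -31.5 cm.

-31.5 cm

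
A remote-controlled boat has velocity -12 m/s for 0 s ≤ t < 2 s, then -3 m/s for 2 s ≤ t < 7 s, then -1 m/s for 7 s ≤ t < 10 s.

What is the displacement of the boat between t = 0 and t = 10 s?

Net displacement equals the area under the velocity-time graph (areas below the axis count negative).
0–2 s: -12 × 2 = -24 m
2–7 s: -3 × 5 = -15 m
7–10 s: -1 × 3 = -3 m
Net displacement = -42 m

-42 m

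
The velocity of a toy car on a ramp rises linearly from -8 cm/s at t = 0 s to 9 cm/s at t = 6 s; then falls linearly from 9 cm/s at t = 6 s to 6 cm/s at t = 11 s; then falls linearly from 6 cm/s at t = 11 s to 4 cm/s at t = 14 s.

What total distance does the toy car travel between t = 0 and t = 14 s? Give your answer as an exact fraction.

2655/34 cm

Distance (not displacement) is the total path length: add the absolute areas under v-t.
0–6 s: v = 0 at t = 48/17 s; triangle areas 192/17 + 243/17 = 435/17 cm
6–11 s: |½(9 + 6)(5)| = 37.5 cm
11–14 s: |½(6 + 4)(3)| = 15 cm
Total distance = 2655/34 cm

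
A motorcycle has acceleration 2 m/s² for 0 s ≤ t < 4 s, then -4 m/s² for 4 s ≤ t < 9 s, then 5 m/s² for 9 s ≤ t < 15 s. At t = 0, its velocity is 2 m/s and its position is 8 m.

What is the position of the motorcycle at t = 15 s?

On each constant-a segment, Δv = aΔt and Δx = v₀Δt + ½aΔt²; chain segment to segment.
0–4 s: v starts 2 m/s; Δx = 2·4 + ½·2·4² = 24 m; v ends 10 m/s.
4–9 s: v starts 10 m/s; Δx = 10·5 + ½·-4·5² = 0 m; v ends -10 m/s.
9–15 s: v starts -10 m/s; Δx = -10·6 + ½·5·6² = 30 m; v ends 20 m/s.
x(15) = 8 + Σ Δx = 62 m.

62 m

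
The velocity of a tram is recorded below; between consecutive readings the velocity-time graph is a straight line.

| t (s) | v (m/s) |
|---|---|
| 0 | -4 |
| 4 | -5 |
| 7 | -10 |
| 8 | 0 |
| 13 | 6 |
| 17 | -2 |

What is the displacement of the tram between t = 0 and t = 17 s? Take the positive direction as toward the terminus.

-22.5 m

Displacement is the signed area under the v-t curve.
0–4 s: ½(-4 + -5)(4) = -18 m
4–7 s: ½(-5 + -10)(3) = -22.5 m
7–8 s: ½(-10 + 0)(1) = -5 m
8–13 s: ½(0 + 6)(5) = 15 m
13–17 s: ½(6 + -2)(4) = 8 m
Net displacement = -22.5 m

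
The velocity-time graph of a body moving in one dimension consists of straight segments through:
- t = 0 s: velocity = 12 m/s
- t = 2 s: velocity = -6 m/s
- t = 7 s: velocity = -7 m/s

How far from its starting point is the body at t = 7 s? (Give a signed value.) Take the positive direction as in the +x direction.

-26.5 m

Displacement is the signed area under the v-t curve.
0–2 s: ½(12 + -6)(2) = 6 m
2–7 s: ½(-6 + -7)(5) = -32.5 m
Net displacement = -26.5 m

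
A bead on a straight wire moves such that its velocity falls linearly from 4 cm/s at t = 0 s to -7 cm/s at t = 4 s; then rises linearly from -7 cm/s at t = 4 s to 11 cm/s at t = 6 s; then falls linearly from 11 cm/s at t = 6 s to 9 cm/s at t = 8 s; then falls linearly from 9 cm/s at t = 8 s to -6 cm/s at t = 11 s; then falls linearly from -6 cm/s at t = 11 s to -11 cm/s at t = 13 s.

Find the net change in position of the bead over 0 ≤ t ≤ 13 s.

Displacement is the signed area under the v-t curve.
0–4 s: ½(4 + -7)(4) = -6 cm
4–6 s: ½(-7 + 11)(2) = 4 cm
6–8 s: ½(11 + 9)(2) = 20 cm
8–11 s: ½(9 + -6)(3) = 4.5 cm
11–13 s: ½(-6 + -11)(2) = -17 cm
Net displacement = 5.5 cm

5.5 cm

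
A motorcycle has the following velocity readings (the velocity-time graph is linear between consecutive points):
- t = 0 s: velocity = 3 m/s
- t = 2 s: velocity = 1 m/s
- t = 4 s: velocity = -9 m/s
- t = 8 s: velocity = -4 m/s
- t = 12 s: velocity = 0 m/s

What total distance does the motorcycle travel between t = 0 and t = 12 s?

46.2 m

Total distance travelled is ∫|v| dt — sum the magnitudes of each area piece.
0–2 s: |½(3 + 1)(2)| = 4 m
2–4 s: v = 0 at t = 2.2 s; triangle areas 0.1 + 8.1 = 8.2 m
4–8 s: |½(-9 + -4)(4)| = 26 m
8–12 s: |½(-4 + 0)(4)| = 8 m
Total distance = 46.2 m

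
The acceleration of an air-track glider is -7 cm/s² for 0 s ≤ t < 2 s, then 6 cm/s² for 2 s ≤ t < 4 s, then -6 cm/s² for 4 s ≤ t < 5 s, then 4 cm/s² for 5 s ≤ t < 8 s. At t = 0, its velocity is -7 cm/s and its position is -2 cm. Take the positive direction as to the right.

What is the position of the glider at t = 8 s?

-99 cm

On each constant-a segment, Δv = aΔt and Δx = v₀Δt + ½aΔt²; chain segment to segment.
0–2 s: v starts -7 cm/s; Δx = -7·2 + ½·-7·2² = -28 cm; v ends -21 cm/s.
2–4 s: v starts -21 cm/s; Δx = -21·2 + ½·6·2² = -30 cm; v ends -9 cm/s.
4–5 s: v starts -9 cm/s; Δx = -9·1 + ½·-6·1² = -12 cm; v ends -15 cm/s.
5–8 s: v starts -15 cm/s; Δx = -15·3 + ½·4·3² = -27 cm; v ends -3 cm/s.
x(8) = -2 + Σ Δx = -99 cm.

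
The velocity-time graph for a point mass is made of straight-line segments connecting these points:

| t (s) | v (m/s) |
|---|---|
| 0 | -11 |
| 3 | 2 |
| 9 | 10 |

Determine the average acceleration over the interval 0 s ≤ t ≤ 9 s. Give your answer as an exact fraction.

Average acceleration = Δv/Δt = (10 − -11)/(9 − 0) = 7/3 m/s².

7/3 m/s²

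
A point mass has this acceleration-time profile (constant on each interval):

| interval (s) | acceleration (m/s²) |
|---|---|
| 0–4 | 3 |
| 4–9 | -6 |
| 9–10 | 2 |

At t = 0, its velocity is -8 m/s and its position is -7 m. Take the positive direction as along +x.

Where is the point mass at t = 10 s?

-95 m

On each constant-a segment, Δv = aΔt and Δx = v₀Δt + ½aΔt²; chain segment to segment.
0–4 s: v starts -8 m/s; Δx = -8·4 + ½·3·4² = -8 m; v ends 4 m/s.
4–9 s: v starts 4 m/s; Δx = 4·5 + ½·-6·5² = -55 m; v ends -26 m/s.
9–10 s: v starts -26 m/s; Δx = -26·1 + ½·2·1² = -25 m; v ends -24 m/s.
x(10) = -7 + Σ Δx = -95 m.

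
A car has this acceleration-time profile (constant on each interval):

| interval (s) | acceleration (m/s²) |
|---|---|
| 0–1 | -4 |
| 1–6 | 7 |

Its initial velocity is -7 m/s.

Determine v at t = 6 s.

Δv equals the area under the a-t graph; then v = v₀ + Δv.
0–1 s: -4 × 1 = -4 m/s
1–6 s: 7 × 5 = 35 m/s
Δv = 31 m/s, so v(6) = -7 + (31) = 24 m/s.

24 m/s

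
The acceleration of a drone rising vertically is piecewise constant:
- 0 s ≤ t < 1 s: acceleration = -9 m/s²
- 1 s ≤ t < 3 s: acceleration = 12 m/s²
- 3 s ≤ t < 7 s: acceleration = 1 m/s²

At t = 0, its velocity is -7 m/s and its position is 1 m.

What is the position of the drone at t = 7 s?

21.5 m

On each constant-a segment, Δv = aΔt and Δx = v₀Δt + ½aΔt²; chain segment to segment.
0–1 s: v starts -7 m/s; Δx = -7·1 + ½·-9·1² = -11.5 m; v ends -16 m/s.
1–3 s: v starts -16 m/s; Δx = -16·2 + ½·12·2² = -8 m; v ends 8 m/s.
3–7 s: v starts 8 m/s; Δx = 8·4 + ½·1·4² = 40 m; v ends 12 m/s.
x(7) = 1 + Σ Δx = 21.5 m.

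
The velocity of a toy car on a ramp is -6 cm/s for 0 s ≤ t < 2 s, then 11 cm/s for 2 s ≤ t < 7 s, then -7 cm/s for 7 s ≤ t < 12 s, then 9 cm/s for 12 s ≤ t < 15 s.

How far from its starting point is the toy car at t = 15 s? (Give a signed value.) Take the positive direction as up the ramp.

Displacement is the signed area under the v-t curve.
0–2 s: -6 × 2 = -12 cm
2–7 s: 11 × 5 = 55 cm
7–12 s: -7 × 5 = -35 cm
12–15 s: 9 × 3 = 27 cm
Net displacement = 35 cm

35 cm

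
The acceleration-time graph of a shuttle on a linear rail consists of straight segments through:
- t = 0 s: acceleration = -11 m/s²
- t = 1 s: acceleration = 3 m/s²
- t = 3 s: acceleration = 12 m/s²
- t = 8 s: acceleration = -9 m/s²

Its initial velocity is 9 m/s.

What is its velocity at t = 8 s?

27.5 m/s

Δv equals the area under the a-t graph; then v = v₀ + Δv.
0–1 s: ½(-11 + 3)(1) = -4 m/s
1–3 s: ½(3 + 12)(2) = 15 m/s
3–8 s: ½(12 + -9)(5) = 7.5 m/s
Δv = 18.5 m/s, so v(8) = 9 + (18.5) = 27.5 m/s.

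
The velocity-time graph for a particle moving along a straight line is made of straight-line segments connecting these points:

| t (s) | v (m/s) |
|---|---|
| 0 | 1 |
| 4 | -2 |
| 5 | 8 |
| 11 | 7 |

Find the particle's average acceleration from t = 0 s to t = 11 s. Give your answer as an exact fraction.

6/11 m/s²

Average acceleration = Δv/Δt = (7 − 1)/(11 − 0) = 6/11 m/s².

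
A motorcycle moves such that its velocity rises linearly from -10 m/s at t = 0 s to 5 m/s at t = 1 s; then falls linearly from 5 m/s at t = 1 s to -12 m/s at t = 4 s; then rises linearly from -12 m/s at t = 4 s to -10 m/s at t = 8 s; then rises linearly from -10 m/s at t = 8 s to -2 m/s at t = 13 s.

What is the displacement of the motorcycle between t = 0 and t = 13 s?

Displacement is the signed area under the v-t curve.
0–1 s: ½(-10 + 5)(1) = -2.5 m
1–4 s: ½(5 + -12)(3) = -10.5 m
4–8 s: ½(-12 + -10)(4) = -44 m
8–13 s: ½(-10 + -2)(5) = -30 m
Net displacement = -87 m

-87 m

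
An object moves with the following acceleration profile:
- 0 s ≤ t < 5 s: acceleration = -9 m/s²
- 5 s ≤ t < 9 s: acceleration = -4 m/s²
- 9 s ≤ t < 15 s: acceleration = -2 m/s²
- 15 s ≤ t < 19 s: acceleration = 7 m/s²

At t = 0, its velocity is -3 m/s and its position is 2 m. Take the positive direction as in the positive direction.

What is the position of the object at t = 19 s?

On each constant-a segment, Δv = aΔt and Δx = v₀Δt + ½aΔt²; chain segment to segment.
0–5 s: v starts -3 m/s; Δx = -3·5 + ½·-9·5² = -127.5 m; v ends -48 m/s.
5–9 s: v starts -48 m/s; Δx = -48·4 + ½·-4·4² = -224 m; v ends -64 m/s.
9–15 s: v starts -64 m/s; Δx = -64·6 + ½·-2·6² = -420 m; v ends -76 m/s.
15–19 s: v starts -76 m/s; Δx = -76·4 + ½·7·4² = -248 m; v ends -48 m/s.
x(19) = 2 + Σ Δx = -1017.5 m.

-1017.5 m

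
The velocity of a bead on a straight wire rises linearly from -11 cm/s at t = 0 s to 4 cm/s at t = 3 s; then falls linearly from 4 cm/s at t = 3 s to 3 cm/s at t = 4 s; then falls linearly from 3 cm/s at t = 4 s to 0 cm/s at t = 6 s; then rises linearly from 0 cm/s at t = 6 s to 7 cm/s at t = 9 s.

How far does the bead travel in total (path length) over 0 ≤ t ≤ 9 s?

Distance (not displacement) is the total path length: add the absolute areas under v-t.
0–3 s: v = 0 at t = 2.2 s; triangle areas 12.1 + 1.6 = 13.7 cm
3–4 s: |½(4 + 3)(1)| = 3.5 cm
4–6 s: |½(3 + 0)(2)| = 3 cm
6–9 s: |½(0 + 7)(3)| = 10.5 cm
Total distance = 30.7 cm

30.7 cm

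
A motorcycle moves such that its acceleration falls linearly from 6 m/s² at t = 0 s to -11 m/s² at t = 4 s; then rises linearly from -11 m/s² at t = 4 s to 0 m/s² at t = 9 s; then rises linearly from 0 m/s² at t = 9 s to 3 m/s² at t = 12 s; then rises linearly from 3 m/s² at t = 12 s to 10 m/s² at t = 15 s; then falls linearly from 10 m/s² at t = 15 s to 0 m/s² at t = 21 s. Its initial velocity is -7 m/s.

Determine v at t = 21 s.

9.5 m/s

Δv equals the area under the a-t graph; then v = v₀ + Δv.
0–4 s: ½(6 + -11)(4) = -10 m/s
4–9 s: ½(-11 + 0)(5) = -27.5 m/s
9–12 s: ½(0 + 3)(3) = 4.5 m/s
12–15 s: ½(3 + 10)(3) = 19.5 m/s
15–21 s: ½(10 + 0)(6) = 30 m/s
Δv = 16.5 m/s, so v(21) = -7 + (16.5) = 9.5 m/s.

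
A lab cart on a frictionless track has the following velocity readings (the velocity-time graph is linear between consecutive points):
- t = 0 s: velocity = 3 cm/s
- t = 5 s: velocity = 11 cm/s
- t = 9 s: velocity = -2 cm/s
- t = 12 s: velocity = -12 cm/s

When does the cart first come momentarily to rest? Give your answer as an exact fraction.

t = 109/13 s

v changes sign on 5–9 s (from 11 to -2); the graph is linear there, so v = 0 at t = 5 + (-11)·(9 − 5)/(-2 − 11) = 109/13 s.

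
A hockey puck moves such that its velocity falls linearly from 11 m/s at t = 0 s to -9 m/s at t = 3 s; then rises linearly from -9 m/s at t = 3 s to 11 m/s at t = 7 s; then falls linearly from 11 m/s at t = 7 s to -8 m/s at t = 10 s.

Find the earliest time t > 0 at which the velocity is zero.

t = 1.65 s

v changes sign on 0–3 s (from 11 to -9); the graph is linear there, so v = 0 at t = 0 + (-11)·(3 − 0)/(-9 − 11) = 1.65 s.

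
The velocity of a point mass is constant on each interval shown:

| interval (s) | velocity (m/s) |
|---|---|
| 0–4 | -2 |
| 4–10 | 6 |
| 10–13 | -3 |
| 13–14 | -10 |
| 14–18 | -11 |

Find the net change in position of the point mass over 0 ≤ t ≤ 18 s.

-35 m

Net displacement equals the area under the velocity-time graph (areas below the axis count negative).
0–4 s: -2 × 4 = -8 m
4–10 s: 6 × 6 = 36 m
10–13 s: -3 × 3 = -9 m
13–14 s: -10 × 1 = -10 m
14–18 s: -11 × 4 = -44 m
Net displacement = -35 m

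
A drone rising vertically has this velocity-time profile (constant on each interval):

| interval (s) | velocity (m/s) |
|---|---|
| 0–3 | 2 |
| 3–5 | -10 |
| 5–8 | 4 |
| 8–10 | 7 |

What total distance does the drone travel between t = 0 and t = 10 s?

Distance (not displacement) is the total path length: add the absolute areas under v-t.
0–3 s: |2| × 3 = 6 m
3–5 s: |-10| × 2 = 20 m
5–8 s: |4| × 3 = 12 m
8–10 s: |7| × 2 = 14 m
Total distance = 52 m

52 m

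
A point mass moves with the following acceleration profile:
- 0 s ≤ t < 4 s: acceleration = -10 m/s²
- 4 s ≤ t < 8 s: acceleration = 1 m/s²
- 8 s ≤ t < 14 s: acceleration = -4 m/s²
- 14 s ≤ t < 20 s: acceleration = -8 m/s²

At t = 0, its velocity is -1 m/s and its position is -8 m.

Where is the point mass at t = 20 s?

-1052 m

On each constant-a segment, Δv = aΔt and Δx = v₀Δt + ½aΔt²; chain segment to segment.
0–4 s: v starts -1 m/s; Δx = -1·4 + ½·-10·4² = -84 m; v ends -41 m/s.
4–8 s: v starts -41 m/s; Δx = -41·4 + ½·1·4² = -156 m; v ends -37 m/s.
8–14 s: v starts -37 m/s; Δx = -37·6 + ½·-4·6² = -294 m; v ends -61 m/s.
14–20 s: v starts -61 m/s; Δx = -61·6 + ½·-8·6² = -510 m; v ends -109 m/s.
x(20) = -8 + Σ Δx = -1052 m.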